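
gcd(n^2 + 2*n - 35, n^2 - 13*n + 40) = n - 5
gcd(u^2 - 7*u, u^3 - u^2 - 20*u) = u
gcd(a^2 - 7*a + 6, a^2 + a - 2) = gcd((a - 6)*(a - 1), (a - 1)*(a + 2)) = a - 1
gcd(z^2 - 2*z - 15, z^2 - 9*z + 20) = z - 5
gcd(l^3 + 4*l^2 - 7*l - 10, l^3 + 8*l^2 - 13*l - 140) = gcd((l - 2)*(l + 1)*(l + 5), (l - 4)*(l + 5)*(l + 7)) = l + 5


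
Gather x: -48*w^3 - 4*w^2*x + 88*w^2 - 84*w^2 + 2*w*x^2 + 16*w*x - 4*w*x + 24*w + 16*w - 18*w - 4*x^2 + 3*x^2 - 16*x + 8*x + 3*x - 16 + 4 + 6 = -48*w^3 + 4*w^2 + 22*w + x^2*(2*w - 1) + x*(-4*w^2 + 12*w - 5) - 6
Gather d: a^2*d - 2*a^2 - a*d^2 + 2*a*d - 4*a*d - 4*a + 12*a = -2*a^2 - a*d^2 + 8*a + d*(a^2 - 2*a)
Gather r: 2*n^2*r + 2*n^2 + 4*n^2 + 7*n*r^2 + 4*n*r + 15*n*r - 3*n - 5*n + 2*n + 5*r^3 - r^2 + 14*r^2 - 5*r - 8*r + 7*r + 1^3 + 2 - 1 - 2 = 6*n^2 - 6*n + 5*r^3 + r^2*(7*n + 13) + r*(2*n^2 + 19*n - 6)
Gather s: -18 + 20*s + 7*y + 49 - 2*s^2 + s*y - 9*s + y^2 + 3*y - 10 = -2*s^2 + s*(y + 11) + y^2 + 10*y + 21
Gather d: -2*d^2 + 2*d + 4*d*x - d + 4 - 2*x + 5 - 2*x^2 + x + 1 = -2*d^2 + d*(4*x + 1) - 2*x^2 - x + 10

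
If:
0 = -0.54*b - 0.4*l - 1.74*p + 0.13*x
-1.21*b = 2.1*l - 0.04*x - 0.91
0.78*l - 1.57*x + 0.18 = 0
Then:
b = 1.15257469802924 - 3.46026700572155*x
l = 2.01282051282051*x - 0.230769230769231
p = 0.685871251701973*x - 0.304645198062126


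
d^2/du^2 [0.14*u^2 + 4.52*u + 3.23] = 0.280000000000000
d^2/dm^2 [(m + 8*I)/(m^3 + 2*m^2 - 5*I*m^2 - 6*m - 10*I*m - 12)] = 2*(-(m + 8*I)*(-3*m^2 - 4*m + 10*I*m + 6 + 10*I)^2 + (-3*m^2 - 4*m + 10*I*m - (m + 8*I)*(3*m + 2 - 5*I) + 6 + 10*I)*(-m^3 - 2*m^2 + 5*I*m^2 + 6*m + 10*I*m + 12))/(-m^3 - 2*m^2 + 5*I*m^2 + 6*m + 10*I*m + 12)^3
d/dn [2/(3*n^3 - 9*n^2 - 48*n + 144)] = 2*(-3*n^2 + 6*n + 16)/(3*(n^3 - 3*n^2 - 16*n + 48)^2)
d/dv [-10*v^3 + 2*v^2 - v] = -30*v^2 + 4*v - 1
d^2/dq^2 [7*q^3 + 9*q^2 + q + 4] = 42*q + 18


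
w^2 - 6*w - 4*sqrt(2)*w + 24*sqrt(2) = (w - 6)*(w - 4*sqrt(2))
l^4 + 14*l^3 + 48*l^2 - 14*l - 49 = (l - 1)*(l + 1)*(l + 7)^2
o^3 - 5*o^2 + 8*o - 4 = (o - 2)^2*(o - 1)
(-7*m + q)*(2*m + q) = -14*m^2 - 5*m*q + q^2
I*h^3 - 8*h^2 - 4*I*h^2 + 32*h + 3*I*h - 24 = (h - 3)*(h + 8*I)*(I*h - I)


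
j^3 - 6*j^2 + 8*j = j*(j - 4)*(j - 2)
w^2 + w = w*(w + 1)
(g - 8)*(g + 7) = g^2 - g - 56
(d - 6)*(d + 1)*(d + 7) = d^3 + 2*d^2 - 41*d - 42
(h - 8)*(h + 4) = h^2 - 4*h - 32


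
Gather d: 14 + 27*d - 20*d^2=-20*d^2 + 27*d + 14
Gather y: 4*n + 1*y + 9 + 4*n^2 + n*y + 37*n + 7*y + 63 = 4*n^2 + 41*n + y*(n + 8) + 72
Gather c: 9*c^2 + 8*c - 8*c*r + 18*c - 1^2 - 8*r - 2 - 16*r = 9*c^2 + c*(26 - 8*r) - 24*r - 3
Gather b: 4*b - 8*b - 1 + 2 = 1 - 4*b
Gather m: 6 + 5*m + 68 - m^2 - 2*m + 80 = -m^2 + 3*m + 154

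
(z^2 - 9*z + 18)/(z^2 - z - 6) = (z - 6)/(z + 2)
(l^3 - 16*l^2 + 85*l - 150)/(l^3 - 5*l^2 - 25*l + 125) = (l - 6)/(l + 5)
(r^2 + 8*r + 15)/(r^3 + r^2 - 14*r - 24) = (r + 5)/(r^2 - 2*r - 8)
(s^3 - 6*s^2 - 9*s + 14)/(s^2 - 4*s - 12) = (s^2 - 8*s + 7)/(s - 6)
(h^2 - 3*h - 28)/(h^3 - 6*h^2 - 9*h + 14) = (h + 4)/(h^2 + h - 2)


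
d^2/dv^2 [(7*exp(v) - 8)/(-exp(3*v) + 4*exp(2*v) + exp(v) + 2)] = (-28*exp(6*v) + 156*exp(5*v) - 492*exp(4*v) + 342*exp(3*v) + 576*exp(2*v) - 234*exp(v) - 44)*exp(v)/(exp(9*v) - 12*exp(8*v) + 45*exp(7*v) - 46*exp(6*v) + 3*exp(5*v) - 96*exp(4*v) - 37*exp(3*v) - 54*exp(2*v) - 12*exp(v) - 8)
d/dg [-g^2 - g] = -2*g - 1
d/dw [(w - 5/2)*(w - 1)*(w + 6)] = 3*w^2 + 5*w - 37/2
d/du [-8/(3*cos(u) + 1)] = -24*sin(u)/(3*cos(u) + 1)^2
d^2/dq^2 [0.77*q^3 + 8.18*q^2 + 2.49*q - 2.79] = 4.62*q + 16.36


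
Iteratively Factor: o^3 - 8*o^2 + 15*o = (o - 5)*(o^2 - 3*o) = o*(o - 5)*(o - 3)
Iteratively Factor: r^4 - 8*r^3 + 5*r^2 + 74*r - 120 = (r + 3)*(r^3 - 11*r^2 + 38*r - 40) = (r - 2)*(r + 3)*(r^2 - 9*r + 20) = (r - 5)*(r - 2)*(r + 3)*(r - 4)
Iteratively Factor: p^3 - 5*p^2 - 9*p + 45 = (p - 5)*(p^2 - 9) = (p - 5)*(p - 3)*(p + 3)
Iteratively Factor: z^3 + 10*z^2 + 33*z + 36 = (z + 3)*(z^2 + 7*z + 12) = (z + 3)^2*(z + 4)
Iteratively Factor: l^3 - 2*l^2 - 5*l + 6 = (l - 1)*(l^2 - l - 6) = (l - 1)*(l + 2)*(l - 3)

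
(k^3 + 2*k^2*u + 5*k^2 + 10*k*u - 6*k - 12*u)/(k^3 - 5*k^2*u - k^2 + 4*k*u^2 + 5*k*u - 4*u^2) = (k^2 + 2*k*u + 6*k + 12*u)/(k^2 - 5*k*u + 4*u^2)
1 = 1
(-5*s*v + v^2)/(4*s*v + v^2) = (-5*s + v)/(4*s + v)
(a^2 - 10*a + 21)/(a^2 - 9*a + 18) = (a - 7)/(a - 6)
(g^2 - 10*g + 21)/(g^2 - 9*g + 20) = (g^2 - 10*g + 21)/(g^2 - 9*g + 20)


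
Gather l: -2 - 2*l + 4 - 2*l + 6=8 - 4*l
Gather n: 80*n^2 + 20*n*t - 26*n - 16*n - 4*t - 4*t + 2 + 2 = 80*n^2 + n*(20*t - 42) - 8*t + 4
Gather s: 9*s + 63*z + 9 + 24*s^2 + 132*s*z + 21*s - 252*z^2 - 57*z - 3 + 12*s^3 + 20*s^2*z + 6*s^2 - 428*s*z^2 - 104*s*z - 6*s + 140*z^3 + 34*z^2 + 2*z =12*s^3 + s^2*(20*z + 30) + s*(-428*z^2 + 28*z + 24) + 140*z^3 - 218*z^2 + 8*z + 6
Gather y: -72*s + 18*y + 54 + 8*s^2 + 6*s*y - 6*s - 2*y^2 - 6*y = 8*s^2 - 78*s - 2*y^2 + y*(6*s + 12) + 54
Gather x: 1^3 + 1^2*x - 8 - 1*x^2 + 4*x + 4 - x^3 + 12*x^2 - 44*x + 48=-x^3 + 11*x^2 - 39*x + 45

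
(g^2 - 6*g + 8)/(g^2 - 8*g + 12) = (g - 4)/(g - 6)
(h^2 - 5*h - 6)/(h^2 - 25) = (h^2 - 5*h - 6)/(h^2 - 25)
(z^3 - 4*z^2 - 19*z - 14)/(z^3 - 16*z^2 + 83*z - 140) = (z^2 + 3*z + 2)/(z^2 - 9*z + 20)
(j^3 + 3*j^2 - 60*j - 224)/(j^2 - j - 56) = j + 4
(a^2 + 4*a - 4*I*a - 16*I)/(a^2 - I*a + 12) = (a + 4)/(a + 3*I)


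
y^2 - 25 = (y - 5)*(y + 5)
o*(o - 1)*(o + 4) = o^3 + 3*o^2 - 4*o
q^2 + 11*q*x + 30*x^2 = (q + 5*x)*(q + 6*x)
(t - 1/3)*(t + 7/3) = t^2 + 2*t - 7/9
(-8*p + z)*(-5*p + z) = 40*p^2 - 13*p*z + z^2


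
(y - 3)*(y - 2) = y^2 - 5*y + 6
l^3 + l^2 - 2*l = l*(l - 1)*(l + 2)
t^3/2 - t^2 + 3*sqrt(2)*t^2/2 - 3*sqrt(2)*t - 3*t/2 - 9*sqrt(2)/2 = (t/2 + 1/2)*(t - 3)*(t + 3*sqrt(2))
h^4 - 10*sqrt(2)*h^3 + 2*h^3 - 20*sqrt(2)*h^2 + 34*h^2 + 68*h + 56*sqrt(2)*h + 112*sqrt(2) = (h + 2)*(h - 7*sqrt(2))*(h - 4*sqrt(2))*(h + sqrt(2))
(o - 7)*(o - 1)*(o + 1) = o^3 - 7*o^2 - o + 7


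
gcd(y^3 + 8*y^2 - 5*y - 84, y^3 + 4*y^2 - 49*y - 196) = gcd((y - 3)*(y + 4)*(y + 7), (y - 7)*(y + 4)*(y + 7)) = y^2 + 11*y + 28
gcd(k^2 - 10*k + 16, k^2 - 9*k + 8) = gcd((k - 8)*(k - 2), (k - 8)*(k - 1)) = k - 8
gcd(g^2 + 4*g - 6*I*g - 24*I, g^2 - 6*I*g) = g - 6*I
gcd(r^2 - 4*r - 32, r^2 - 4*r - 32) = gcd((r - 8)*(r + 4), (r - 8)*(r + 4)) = r^2 - 4*r - 32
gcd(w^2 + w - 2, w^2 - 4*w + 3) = w - 1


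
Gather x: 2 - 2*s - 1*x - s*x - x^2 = -2*s - x^2 + x*(-s - 1) + 2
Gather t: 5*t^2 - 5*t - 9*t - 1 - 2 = 5*t^2 - 14*t - 3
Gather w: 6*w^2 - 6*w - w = 6*w^2 - 7*w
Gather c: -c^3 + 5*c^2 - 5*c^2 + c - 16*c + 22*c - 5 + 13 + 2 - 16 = -c^3 + 7*c - 6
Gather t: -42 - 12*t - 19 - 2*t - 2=-14*t - 63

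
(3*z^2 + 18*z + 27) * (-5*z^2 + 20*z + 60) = -15*z^4 - 30*z^3 + 405*z^2 + 1620*z + 1620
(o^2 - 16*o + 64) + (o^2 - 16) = 2*o^2 - 16*o + 48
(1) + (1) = 2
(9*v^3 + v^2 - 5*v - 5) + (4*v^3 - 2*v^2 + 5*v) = 13*v^3 - v^2 - 5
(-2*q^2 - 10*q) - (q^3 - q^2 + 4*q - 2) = -q^3 - q^2 - 14*q + 2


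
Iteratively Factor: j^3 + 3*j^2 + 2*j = (j)*(j^2 + 3*j + 2) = j*(j + 2)*(j + 1)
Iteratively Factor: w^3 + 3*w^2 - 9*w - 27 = (w - 3)*(w^2 + 6*w + 9) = (w - 3)*(w + 3)*(w + 3)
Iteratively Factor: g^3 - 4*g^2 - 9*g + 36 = (g - 3)*(g^2 - g - 12) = (g - 4)*(g - 3)*(g + 3)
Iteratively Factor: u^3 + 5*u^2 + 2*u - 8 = (u + 4)*(u^2 + u - 2) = (u - 1)*(u + 4)*(u + 2)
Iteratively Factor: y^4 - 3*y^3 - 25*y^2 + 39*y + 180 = (y + 3)*(y^3 - 6*y^2 - 7*y + 60) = (y - 5)*(y + 3)*(y^2 - y - 12) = (y - 5)*(y - 4)*(y + 3)*(y + 3)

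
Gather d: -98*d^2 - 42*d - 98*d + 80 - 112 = -98*d^2 - 140*d - 32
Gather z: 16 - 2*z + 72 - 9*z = 88 - 11*z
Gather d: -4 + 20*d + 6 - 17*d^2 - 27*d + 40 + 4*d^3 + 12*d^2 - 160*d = 4*d^3 - 5*d^2 - 167*d + 42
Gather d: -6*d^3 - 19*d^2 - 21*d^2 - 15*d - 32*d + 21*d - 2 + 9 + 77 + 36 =-6*d^3 - 40*d^2 - 26*d + 120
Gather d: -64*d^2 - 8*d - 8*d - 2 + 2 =-64*d^2 - 16*d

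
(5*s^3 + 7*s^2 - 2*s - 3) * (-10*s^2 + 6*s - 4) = -50*s^5 - 40*s^4 + 42*s^3 - 10*s^2 - 10*s + 12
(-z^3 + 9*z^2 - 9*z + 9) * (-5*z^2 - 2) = 5*z^5 - 45*z^4 + 47*z^3 - 63*z^2 + 18*z - 18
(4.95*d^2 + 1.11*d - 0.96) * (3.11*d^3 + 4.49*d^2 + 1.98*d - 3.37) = 15.3945*d^5 + 25.6776*d^4 + 11.7993*d^3 - 18.7941*d^2 - 5.6415*d + 3.2352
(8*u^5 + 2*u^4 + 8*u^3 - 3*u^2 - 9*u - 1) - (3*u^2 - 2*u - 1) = 8*u^5 + 2*u^4 + 8*u^3 - 6*u^2 - 7*u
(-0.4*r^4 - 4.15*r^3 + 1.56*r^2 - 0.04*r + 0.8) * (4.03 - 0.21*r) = 0.084*r^5 - 0.7405*r^4 - 17.0521*r^3 + 6.2952*r^2 - 0.3292*r + 3.224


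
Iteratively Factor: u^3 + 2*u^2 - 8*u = (u + 4)*(u^2 - 2*u) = u*(u + 4)*(u - 2)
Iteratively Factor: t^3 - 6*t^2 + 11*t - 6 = (t - 1)*(t^2 - 5*t + 6) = (t - 3)*(t - 1)*(t - 2)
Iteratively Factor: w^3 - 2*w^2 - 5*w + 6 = (w - 3)*(w^2 + w - 2) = (w - 3)*(w + 2)*(w - 1)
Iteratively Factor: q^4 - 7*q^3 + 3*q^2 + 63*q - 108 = (q - 3)*(q^3 - 4*q^2 - 9*q + 36) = (q - 3)^2*(q^2 - q - 12) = (q - 3)^2*(q + 3)*(q - 4)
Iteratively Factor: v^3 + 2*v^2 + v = (v + 1)*(v^2 + v) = v*(v + 1)*(v + 1)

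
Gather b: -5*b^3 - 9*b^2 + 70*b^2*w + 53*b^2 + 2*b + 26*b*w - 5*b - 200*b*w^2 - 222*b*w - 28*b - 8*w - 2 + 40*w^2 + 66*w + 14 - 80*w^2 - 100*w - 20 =-5*b^3 + b^2*(70*w + 44) + b*(-200*w^2 - 196*w - 31) - 40*w^2 - 42*w - 8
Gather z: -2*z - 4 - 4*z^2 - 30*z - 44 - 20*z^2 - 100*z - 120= -24*z^2 - 132*z - 168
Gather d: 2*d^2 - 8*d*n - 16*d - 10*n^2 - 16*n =2*d^2 + d*(-8*n - 16) - 10*n^2 - 16*n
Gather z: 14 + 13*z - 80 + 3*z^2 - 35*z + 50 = 3*z^2 - 22*z - 16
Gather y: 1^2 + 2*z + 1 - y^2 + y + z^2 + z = -y^2 + y + z^2 + 3*z + 2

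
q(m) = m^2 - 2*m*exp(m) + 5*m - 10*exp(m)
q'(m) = -2*m*exp(m) + 2*m - 12*exp(m) + 5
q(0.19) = -11.57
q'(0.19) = -9.59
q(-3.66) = -4.97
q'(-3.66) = -2.44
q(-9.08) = 37.05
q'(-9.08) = -13.16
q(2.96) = -283.66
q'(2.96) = -334.90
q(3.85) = -797.70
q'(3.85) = -913.06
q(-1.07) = -6.90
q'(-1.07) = -0.52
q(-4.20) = -3.38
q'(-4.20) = -3.45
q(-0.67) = -7.33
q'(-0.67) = -1.79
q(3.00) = -297.37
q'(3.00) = -350.54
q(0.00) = -10.00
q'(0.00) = -7.00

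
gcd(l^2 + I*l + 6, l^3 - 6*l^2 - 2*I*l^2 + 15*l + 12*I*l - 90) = l + 3*I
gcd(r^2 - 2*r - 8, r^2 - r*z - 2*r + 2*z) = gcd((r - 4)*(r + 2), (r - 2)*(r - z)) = 1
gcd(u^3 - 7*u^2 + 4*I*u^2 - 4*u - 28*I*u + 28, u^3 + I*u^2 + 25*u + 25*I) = 1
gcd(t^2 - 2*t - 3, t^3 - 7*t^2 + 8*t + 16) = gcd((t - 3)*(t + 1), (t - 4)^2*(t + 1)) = t + 1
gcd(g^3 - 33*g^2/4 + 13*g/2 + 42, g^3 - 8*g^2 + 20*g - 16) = g - 4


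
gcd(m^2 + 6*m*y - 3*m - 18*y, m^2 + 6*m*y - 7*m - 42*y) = m + 6*y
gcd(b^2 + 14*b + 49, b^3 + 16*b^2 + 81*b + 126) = b + 7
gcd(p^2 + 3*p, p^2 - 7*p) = p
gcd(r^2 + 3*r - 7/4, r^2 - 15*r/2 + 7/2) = r - 1/2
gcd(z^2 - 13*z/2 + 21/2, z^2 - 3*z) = z - 3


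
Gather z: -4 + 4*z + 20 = 4*z + 16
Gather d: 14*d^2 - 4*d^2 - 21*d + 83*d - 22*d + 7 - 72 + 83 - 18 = 10*d^2 + 40*d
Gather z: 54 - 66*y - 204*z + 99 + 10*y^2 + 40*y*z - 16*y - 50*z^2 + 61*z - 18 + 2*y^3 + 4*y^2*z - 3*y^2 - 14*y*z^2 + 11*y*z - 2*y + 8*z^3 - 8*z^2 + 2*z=2*y^3 + 7*y^2 - 84*y + 8*z^3 + z^2*(-14*y - 58) + z*(4*y^2 + 51*y - 141) + 135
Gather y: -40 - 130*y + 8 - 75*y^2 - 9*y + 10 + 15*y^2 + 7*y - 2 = -60*y^2 - 132*y - 24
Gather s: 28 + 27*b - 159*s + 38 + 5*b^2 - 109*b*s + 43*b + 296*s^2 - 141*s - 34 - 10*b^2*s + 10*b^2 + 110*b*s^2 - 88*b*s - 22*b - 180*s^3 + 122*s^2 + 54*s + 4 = 15*b^2 + 48*b - 180*s^3 + s^2*(110*b + 418) + s*(-10*b^2 - 197*b - 246) + 36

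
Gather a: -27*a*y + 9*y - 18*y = -27*a*y - 9*y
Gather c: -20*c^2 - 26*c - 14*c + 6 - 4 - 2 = -20*c^2 - 40*c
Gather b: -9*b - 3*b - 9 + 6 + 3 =-12*b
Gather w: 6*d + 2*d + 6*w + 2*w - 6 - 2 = 8*d + 8*w - 8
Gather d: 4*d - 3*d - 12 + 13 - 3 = d - 2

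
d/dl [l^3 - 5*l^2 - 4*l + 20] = 3*l^2 - 10*l - 4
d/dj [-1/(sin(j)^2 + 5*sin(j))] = (2*sin(j) + 5)*cos(j)/((sin(j) + 5)^2*sin(j)^2)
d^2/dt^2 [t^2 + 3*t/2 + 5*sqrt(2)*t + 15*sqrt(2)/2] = 2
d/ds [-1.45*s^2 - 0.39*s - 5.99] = -2.9*s - 0.39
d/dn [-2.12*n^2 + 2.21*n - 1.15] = 2.21 - 4.24*n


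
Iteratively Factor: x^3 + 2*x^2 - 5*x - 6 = (x - 2)*(x^2 + 4*x + 3) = (x - 2)*(x + 3)*(x + 1)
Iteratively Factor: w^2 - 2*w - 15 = (w + 3)*(w - 5)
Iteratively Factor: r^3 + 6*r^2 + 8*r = (r + 2)*(r^2 + 4*r) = (r + 2)*(r + 4)*(r)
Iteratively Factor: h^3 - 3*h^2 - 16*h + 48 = (h - 3)*(h^2 - 16) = (h - 3)*(h + 4)*(h - 4)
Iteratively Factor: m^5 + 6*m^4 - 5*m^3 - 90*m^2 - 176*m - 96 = (m + 2)*(m^4 + 4*m^3 - 13*m^2 - 64*m - 48) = (m - 4)*(m + 2)*(m^3 + 8*m^2 + 19*m + 12) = (m - 4)*(m + 2)*(m + 3)*(m^2 + 5*m + 4) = (m - 4)*(m + 2)*(m + 3)*(m + 4)*(m + 1)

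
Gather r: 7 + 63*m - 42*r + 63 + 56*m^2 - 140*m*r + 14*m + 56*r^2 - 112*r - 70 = 56*m^2 + 77*m + 56*r^2 + r*(-140*m - 154)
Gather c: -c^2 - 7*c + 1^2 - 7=-c^2 - 7*c - 6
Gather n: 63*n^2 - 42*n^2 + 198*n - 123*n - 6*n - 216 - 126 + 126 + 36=21*n^2 + 69*n - 180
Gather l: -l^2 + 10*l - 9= -l^2 + 10*l - 9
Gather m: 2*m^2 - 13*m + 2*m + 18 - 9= 2*m^2 - 11*m + 9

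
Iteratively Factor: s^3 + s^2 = (s)*(s^2 + s) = s*(s + 1)*(s)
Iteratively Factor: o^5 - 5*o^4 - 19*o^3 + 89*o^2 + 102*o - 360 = (o + 3)*(o^4 - 8*o^3 + 5*o^2 + 74*o - 120) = (o - 4)*(o + 3)*(o^3 - 4*o^2 - 11*o + 30) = (o - 5)*(o - 4)*(o + 3)*(o^2 + o - 6) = (o - 5)*(o - 4)*(o - 2)*(o + 3)*(o + 3)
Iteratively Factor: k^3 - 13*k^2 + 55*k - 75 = (k - 5)*(k^2 - 8*k + 15) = (k - 5)^2*(k - 3)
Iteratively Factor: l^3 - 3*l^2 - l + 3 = (l - 3)*(l^2 - 1) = (l - 3)*(l - 1)*(l + 1)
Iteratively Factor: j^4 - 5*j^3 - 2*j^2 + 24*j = (j - 4)*(j^3 - j^2 - 6*j) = (j - 4)*(j - 3)*(j^2 + 2*j) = j*(j - 4)*(j - 3)*(j + 2)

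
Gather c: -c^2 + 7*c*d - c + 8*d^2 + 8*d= -c^2 + c*(7*d - 1) + 8*d^2 + 8*d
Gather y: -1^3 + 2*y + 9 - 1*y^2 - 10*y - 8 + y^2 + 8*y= 0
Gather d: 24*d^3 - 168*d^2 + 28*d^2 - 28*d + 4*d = 24*d^3 - 140*d^2 - 24*d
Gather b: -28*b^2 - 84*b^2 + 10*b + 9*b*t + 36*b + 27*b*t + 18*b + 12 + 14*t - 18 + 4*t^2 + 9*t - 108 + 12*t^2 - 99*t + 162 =-112*b^2 + b*(36*t + 64) + 16*t^2 - 76*t + 48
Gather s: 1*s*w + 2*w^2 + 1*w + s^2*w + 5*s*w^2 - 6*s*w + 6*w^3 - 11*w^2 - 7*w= s^2*w + s*(5*w^2 - 5*w) + 6*w^3 - 9*w^2 - 6*w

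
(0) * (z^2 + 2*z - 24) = 0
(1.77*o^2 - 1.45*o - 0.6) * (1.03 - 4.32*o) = -7.6464*o^3 + 8.0871*o^2 + 1.0985*o - 0.618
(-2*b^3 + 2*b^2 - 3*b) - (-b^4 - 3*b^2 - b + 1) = b^4 - 2*b^3 + 5*b^2 - 2*b - 1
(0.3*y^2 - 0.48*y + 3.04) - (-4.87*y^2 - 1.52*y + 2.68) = 5.17*y^2 + 1.04*y + 0.36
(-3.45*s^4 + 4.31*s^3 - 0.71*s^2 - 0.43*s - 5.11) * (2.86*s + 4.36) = -9.867*s^5 - 2.7154*s^4 + 16.761*s^3 - 4.3254*s^2 - 16.4894*s - 22.2796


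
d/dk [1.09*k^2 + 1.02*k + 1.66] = 2.18*k + 1.02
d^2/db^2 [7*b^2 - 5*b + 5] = 14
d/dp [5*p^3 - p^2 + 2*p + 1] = 15*p^2 - 2*p + 2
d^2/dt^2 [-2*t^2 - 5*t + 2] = -4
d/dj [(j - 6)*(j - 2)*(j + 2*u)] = 3*j^2 + 4*j*u - 16*j - 16*u + 12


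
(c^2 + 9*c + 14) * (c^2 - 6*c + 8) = c^4 + 3*c^3 - 32*c^2 - 12*c + 112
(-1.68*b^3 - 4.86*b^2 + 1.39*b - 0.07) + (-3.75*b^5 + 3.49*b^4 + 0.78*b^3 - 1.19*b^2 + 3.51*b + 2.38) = -3.75*b^5 + 3.49*b^4 - 0.9*b^3 - 6.05*b^2 + 4.9*b + 2.31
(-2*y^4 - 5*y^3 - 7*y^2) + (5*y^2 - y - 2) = -2*y^4 - 5*y^3 - 2*y^2 - y - 2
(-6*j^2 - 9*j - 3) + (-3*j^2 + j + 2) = -9*j^2 - 8*j - 1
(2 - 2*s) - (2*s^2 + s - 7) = -2*s^2 - 3*s + 9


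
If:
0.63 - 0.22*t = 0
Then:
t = 2.86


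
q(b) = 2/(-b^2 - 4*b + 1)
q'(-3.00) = -0.25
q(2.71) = -0.12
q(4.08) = -0.06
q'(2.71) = 0.06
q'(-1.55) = 0.08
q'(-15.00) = 0.00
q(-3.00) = 0.50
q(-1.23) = 0.45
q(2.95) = -0.10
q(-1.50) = 0.42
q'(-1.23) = 0.16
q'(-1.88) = 0.02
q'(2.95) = 0.05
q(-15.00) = -0.01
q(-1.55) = 0.42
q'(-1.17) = 0.18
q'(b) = 2*(2*b + 4)/(-b^2 - 4*b + 1)^2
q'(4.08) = 0.02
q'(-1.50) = 0.09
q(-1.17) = 0.46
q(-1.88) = 0.40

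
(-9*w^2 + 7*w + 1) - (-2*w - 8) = -9*w^2 + 9*w + 9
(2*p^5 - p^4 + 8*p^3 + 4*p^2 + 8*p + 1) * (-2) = -4*p^5 + 2*p^4 - 16*p^3 - 8*p^2 - 16*p - 2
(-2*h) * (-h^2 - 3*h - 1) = 2*h^3 + 6*h^2 + 2*h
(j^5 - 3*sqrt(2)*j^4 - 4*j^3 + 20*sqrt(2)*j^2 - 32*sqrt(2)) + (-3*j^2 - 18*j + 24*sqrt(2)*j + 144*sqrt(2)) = j^5 - 3*sqrt(2)*j^4 - 4*j^3 - 3*j^2 + 20*sqrt(2)*j^2 - 18*j + 24*sqrt(2)*j + 112*sqrt(2)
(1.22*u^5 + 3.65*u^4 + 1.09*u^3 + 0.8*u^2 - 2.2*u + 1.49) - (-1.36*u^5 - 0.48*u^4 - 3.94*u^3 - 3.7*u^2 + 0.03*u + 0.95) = 2.58*u^5 + 4.13*u^4 + 5.03*u^3 + 4.5*u^2 - 2.23*u + 0.54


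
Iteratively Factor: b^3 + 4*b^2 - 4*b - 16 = (b + 4)*(b^2 - 4) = (b - 2)*(b + 4)*(b + 2)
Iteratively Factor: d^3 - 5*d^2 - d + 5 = (d - 1)*(d^2 - 4*d - 5) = (d - 5)*(d - 1)*(d + 1)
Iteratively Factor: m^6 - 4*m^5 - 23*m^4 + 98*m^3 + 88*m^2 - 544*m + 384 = (m - 4)*(m^5 - 23*m^3 + 6*m^2 + 112*m - 96) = (m - 4)*(m - 1)*(m^4 + m^3 - 22*m^2 - 16*m + 96) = (m - 4)^2*(m - 1)*(m^3 + 5*m^2 - 2*m - 24) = (m - 4)^2*(m - 1)*(m + 4)*(m^2 + m - 6) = (m - 4)^2*(m - 2)*(m - 1)*(m + 4)*(m + 3)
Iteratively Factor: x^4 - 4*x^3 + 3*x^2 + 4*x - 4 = (x - 2)*(x^3 - 2*x^2 - x + 2) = (x - 2)*(x - 1)*(x^2 - x - 2) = (x - 2)^2*(x - 1)*(x + 1)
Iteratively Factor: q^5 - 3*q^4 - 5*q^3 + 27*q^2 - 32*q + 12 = (q - 2)*(q^4 - q^3 - 7*q^2 + 13*q - 6) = (q - 2)*(q - 1)*(q^3 - 7*q + 6) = (q - 2)*(q - 1)^2*(q^2 + q - 6) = (q - 2)^2*(q - 1)^2*(q + 3)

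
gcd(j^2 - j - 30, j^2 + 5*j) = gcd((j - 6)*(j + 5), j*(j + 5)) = j + 5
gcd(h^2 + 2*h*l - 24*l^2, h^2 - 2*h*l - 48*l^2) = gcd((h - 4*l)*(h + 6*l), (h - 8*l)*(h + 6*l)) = h + 6*l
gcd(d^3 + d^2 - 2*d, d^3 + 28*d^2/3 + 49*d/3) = d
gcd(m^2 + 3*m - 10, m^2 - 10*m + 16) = m - 2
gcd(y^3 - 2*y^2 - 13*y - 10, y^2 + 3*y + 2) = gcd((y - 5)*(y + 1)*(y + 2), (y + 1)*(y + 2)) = y^2 + 3*y + 2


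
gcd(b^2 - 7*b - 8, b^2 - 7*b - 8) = b^2 - 7*b - 8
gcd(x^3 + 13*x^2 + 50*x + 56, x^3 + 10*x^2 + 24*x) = x + 4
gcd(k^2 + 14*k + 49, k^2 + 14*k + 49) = k^2 + 14*k + 49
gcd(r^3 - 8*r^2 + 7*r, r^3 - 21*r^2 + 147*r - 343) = r - 7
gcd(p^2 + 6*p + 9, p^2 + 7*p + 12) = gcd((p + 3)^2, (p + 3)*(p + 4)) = p + 3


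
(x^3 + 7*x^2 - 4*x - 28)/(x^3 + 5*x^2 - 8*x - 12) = (x^2 + 9*x + 14)/(x^2 + 7*x + 6)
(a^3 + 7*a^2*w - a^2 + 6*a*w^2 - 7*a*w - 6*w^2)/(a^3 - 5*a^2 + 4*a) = (a^2 + 7*a*w + 6*w^2)/(a*(a - 4))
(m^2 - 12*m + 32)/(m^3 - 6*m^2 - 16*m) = (m - 4)/(m*(m + 2))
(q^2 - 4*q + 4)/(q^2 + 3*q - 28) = (q^2 - 4*q + 4)/(q^2 + 3*q - 28)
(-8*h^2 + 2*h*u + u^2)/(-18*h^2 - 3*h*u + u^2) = (8*h^2 - 2*h*u - u^2)/(18*h^2 + 3*h*u - u^2)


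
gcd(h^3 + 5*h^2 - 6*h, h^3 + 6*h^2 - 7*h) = h^2 - h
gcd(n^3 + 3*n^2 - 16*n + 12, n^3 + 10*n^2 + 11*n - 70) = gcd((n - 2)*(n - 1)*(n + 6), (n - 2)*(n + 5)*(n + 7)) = n - 2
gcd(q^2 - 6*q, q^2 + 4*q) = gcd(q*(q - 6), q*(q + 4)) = q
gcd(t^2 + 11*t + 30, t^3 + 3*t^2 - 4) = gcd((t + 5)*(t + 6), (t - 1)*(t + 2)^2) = 1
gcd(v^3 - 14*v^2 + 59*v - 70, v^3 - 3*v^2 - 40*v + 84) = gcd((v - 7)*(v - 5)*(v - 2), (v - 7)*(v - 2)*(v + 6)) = v^2 - 9*v + 14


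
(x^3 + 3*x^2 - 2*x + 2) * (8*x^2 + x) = 8*x^5 + 25*x^4 - 13*x^3 + 14*x^2 + 2*x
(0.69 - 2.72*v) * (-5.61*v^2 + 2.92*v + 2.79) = 15.2592*v^3 - 11.8133*v^2 - 5.574*v + 1.9251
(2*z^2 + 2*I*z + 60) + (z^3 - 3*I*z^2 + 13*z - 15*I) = z^3 + 2*z^2 - 3*I*z^2 + 13*z + 2*I*z + 60 - 15*I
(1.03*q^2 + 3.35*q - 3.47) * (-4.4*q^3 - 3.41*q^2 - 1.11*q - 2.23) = -4.532*q^5 - 18.2523*q^4 + 2.7012*q^3 + 5.8173*q^2 - 3.6188*q + 7.7381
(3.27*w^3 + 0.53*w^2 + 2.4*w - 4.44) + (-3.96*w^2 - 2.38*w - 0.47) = 3.27*w^3 - 3.43*w^2 + 0.02*w - 4.91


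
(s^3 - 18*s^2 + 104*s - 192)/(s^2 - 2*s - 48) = (s^2 - 10*s + 24)/(s + 6)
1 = 1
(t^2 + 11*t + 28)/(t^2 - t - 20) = (t + 7)/(t - 5)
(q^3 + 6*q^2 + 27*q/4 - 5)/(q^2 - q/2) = q + 13/2 + 10/q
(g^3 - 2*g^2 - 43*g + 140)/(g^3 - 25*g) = (g^2 + 3*g - 28)/(g*(g + 5))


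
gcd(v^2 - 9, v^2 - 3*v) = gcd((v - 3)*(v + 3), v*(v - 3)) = v - 3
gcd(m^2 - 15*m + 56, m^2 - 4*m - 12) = 1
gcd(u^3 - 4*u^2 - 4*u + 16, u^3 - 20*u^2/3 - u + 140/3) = u - 4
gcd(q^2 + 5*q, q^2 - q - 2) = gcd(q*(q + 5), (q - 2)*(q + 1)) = 1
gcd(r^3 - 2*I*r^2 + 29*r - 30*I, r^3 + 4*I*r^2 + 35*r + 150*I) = r^2 - I*r + 30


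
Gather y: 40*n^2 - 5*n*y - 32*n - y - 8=40*n^2 - 32*n + y*(-5*n - 1) - 8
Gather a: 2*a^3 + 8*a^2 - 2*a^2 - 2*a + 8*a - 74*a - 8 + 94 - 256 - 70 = 2*a^3 + 6*a^2 - 68*a - 240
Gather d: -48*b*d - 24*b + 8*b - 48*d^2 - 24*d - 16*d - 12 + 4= -16*b - 48*d^2 + d*(-48*b - 40) - 8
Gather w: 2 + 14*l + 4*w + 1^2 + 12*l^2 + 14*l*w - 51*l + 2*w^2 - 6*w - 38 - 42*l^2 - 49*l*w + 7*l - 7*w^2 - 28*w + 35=-30*l^2 - 30*l - 5*w^2 + w*(-35*l - 30)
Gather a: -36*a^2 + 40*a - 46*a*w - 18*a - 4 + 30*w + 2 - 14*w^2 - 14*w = -36*a^2 + a*(22 - 46*w) - 14*w^2 + 16*w - 2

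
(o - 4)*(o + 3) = o^2 - o - 12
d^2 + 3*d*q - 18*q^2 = (d - 3*q)*(d + 6*q)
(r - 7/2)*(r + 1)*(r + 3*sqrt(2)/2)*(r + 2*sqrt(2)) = r^4 - 5*r^3/2 + 7*sqrt(2)*r^3/2 - 35*sqrt(2)*r^2/4 + 5*r^2/2 - 49*sqrt(2)*r/4 - 15*r - 21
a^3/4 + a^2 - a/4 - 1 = (a/4 + 1)*(a - 1)*(a + 1)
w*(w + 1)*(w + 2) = w^3 + 3*w^2 + 2*w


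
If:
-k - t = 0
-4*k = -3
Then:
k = 3/4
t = -3/4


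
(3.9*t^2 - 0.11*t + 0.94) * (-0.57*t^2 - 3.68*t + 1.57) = -2.223*t^4 - 14.2893*t^3 + 5.992*t^2 - 3.6319*t + 1.4758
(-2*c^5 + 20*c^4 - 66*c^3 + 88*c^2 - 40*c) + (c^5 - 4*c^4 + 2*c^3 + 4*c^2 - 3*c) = -c^5 + 16*c^4 - 64*c^3 + 92*c^2 - 43*c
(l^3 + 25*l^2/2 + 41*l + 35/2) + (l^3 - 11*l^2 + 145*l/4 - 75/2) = 2*l^3 + 3*l^2/2 + 309*l/4 - 20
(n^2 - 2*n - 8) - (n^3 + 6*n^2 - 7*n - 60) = -n^3 - 5*n^2 + 5*n + 52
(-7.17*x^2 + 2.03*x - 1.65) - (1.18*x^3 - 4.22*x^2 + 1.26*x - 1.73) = -1.18*x^3 - 2.95*x^2 + 0.77*x + 0.0800000000000001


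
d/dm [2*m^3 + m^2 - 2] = 2*m*(3*m + 1)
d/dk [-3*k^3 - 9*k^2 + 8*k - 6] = -9*k^2 - 18*k + 8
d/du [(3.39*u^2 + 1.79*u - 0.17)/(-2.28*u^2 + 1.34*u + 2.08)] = (8.6238*u^2 + 13.3272*u + 3.951)/(5.1984*u^4 - 6.1104*u^3 - 7.6892*u^2 + 5.5744*u + 4.3264)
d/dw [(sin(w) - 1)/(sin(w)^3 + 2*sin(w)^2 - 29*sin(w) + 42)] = (-2*sin(w)^3 + sin(w)^2 + 4*sin(w) + 13)*cos(w)/(sin(w)^3 + 2*sin(w)^2 - 29*sin(w) + 42)^2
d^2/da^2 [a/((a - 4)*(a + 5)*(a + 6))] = 6*(a^5 + 7*a^4 + 21*a^3 + 240*a^2 + 840*a - 560)/(a^9 + 21*a^8 + 105*a^7 - 605*a^6 - 6510*a^5 - 3444*a^4 + 111016*a^3 + 231840*a^2 - 604800*a - 1728000)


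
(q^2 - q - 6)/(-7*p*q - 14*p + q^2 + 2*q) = (3 - q)/(7*p - q)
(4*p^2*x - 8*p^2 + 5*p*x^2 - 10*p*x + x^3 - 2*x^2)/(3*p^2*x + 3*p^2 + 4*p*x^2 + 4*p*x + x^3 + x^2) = (4*p*x - 8*p + x^2 - 2*x)/(3*p*x + 3*p + x^2 + x)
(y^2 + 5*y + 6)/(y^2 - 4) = (y + 3)/(y - 2)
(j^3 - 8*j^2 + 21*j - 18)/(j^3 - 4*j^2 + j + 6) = (j - 3)/(j + 1)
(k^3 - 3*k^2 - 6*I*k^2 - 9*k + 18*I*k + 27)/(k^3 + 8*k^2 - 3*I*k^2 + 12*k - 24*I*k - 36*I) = (k^2 - 3*k*(1 + I) + 9*I)/(k^2 + 8*k + 12)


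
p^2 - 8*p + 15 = (p - 5)*(p - 3)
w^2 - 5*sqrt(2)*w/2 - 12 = (w - 4*sqrt(2))*(w + 3*sqrt(2)/2)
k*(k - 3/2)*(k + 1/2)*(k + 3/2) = k^4 + k^3/2 - 9*k^2/4 - 9*k/8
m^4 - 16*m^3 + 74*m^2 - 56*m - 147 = (m - 7)^2*(m - 3)*(m + 1)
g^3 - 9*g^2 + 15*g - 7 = (g - 7)*(g - 1)^2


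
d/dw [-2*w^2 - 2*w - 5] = -4*w - 2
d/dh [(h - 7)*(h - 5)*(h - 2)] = 3*h^2 - 28*h + 59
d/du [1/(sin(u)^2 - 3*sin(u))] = (3 - 2*sin(u))*cos(u)/((sin(u) - 3)^2*sin(u)^2)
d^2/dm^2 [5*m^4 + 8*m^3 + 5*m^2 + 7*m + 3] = 60*m^2 + 48*m + 10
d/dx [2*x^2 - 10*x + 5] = 4*x - 10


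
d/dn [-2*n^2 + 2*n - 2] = 2 - 4*n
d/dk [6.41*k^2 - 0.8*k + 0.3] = 12.82*k - 0.8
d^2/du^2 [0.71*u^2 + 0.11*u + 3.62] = 1.42000000000000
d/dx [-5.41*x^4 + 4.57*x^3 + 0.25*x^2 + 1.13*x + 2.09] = -21.64*x^3 + 13.71*x^2 + 0.5*x + 1.13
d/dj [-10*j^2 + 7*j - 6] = 7 - 20*j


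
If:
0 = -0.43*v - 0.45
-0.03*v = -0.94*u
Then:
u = -0.03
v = -1.05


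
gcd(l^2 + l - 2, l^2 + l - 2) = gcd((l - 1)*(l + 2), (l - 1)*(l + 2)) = l^2 + l - 2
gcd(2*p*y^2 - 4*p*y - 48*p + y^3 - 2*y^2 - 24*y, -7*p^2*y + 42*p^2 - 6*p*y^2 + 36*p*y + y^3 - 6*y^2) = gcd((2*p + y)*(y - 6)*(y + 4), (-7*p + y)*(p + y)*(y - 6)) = y - 6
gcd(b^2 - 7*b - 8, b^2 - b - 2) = b + 1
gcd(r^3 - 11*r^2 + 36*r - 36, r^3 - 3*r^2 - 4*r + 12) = r^2 - 5*r + 6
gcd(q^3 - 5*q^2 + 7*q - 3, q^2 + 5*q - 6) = q - 1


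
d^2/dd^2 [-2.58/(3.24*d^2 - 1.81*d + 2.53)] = (54.167616*d^2 - 30.260304*d - 2.58*(6.48*d - 1.81)*(12.96*d - 3.62) + 42.297552)/(3.24*d^2 - 1.81*d + 2.53)^3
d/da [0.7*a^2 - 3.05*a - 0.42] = 1.4*a - 3.05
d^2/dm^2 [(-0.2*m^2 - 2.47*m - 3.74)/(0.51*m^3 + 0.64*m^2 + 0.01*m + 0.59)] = (-0.10404*m^6 - 3.854682*m^5 - 16.504416*m^4 - 20.684926*m^3 + 0.0659279999999978*m^2 + 12.204612*m + 2.713606)/(0.132651*m^9 + 0.499392*m^8 + 0.634491*m^7 + 0.742105*m^6 + 1.167897*m^5 + 0.743238*m^4 + 0.55525*m^3 + 0.668529*m^2 + 0.010443*m + 0.205379)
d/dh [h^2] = 2*h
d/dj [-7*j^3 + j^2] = j*(2 - 21*j)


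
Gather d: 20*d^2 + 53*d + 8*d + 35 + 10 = 20*d^2 + 61*d + 45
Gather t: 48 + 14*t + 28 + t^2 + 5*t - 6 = t^2 + 19*t + 70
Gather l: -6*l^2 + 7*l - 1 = -6*l^2 + 7*l - 1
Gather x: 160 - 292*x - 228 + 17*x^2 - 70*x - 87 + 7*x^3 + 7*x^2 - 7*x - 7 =7*x^3 + 24*x^2 - 369*x - 162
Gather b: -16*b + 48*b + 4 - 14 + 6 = 32*b - 4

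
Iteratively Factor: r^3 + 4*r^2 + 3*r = (r)*(r^2 + 4*r + 3) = r*(r + 3)*(r + 1)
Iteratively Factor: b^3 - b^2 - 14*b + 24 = (b + 4)*(b^2 - 5*b + 6) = (b - 3)*(b + 4)*(b - 2)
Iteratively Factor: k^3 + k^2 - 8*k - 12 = (k + 2)*(k^2 - k - 6) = (k - 3)*(k + 2)*(k + 2)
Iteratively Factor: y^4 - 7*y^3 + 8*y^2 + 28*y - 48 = (y + 2)*(y^3 - 9*y^2 + 26*y - 24) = (y - 3)*(y + 2)*(y^2 - 6*y + 8) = (y - 3)*(y - 2)*(y + 2)*(y - 4)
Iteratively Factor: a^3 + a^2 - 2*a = (a - 1)*(a^2 + 2*a) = a*(a - 1)*(a + 2)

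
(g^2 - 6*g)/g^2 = (g - 6)/g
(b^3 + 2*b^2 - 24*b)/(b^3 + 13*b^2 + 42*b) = (b - 4)/(b + 7)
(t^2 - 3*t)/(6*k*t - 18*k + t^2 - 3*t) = t/(6*k + t)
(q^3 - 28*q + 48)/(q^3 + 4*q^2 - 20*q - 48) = (q - 2)/(q + 2)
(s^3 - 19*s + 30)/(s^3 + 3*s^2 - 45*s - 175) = (s^2 - 5*s + 6)/(s^2 - 2*s - 35)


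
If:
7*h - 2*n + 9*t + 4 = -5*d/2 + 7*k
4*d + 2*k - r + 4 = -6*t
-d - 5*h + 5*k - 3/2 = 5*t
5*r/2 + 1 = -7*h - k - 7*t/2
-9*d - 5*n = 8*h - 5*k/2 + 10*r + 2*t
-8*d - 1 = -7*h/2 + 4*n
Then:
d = -38216/134109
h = 7744/134109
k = -32741/268218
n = 66241/178812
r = 10607/134109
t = -56704/134109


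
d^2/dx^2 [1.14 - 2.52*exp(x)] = -2.52*exp(x)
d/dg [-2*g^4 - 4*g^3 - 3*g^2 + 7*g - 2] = -8*g^3 - 12*g^2 - 6*g + 7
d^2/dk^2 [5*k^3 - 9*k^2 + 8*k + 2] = 30*k - 18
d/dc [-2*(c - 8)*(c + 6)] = 4 - 4*c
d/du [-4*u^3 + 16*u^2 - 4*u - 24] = -12*u^2 + 32*u - 4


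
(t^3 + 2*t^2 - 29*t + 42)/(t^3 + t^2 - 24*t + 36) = (t + 7)/(t + 6)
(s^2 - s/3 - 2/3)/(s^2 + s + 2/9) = 3*(s - 1)/(3*s + 1)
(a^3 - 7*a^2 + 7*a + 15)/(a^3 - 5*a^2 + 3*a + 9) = (a - 5)/(a - 3)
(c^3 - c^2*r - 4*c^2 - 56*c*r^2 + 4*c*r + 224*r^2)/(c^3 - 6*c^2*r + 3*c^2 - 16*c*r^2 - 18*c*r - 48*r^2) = (c^2 + 7*c*r - 4*c - 28*r)/(c^2 + 2*c*r + 3*c + 6*r)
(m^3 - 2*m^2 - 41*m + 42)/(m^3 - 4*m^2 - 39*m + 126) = (m - 1)/(m - 3)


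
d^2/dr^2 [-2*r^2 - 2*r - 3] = -4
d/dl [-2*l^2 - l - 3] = -4*l - 1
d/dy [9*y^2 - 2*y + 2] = 18*y - 2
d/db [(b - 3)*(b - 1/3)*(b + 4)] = 3*b^2 + 4*b/3 - 37/3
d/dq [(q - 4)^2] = 2*q - 8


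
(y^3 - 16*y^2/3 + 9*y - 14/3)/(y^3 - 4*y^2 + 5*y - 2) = (y - 7/3)/(y - 1)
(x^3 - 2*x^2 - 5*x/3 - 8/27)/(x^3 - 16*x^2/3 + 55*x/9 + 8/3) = (x + 1/3)/(x - 3)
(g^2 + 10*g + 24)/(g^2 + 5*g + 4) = (g + 6)/(g + 1)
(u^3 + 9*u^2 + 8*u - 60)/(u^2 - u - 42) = (u^2 + 3*u - 10)/(u - 7)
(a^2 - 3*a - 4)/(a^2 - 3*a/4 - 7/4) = 4*(a - 4)/(4*a - 7)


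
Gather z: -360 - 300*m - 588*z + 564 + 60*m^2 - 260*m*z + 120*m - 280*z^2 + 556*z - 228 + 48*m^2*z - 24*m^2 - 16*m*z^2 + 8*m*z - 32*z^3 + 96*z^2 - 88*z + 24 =36*m^2 - 180*m - 32*z^3 + z^2*(-16*m - 184) + z*(48*m^2 - 252*m - 120)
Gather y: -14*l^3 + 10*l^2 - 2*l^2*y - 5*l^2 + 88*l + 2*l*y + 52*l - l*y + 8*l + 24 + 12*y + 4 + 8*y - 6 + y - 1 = -14*l^3 + 5*l^2 + 148*l + y*(-2*l^2 + l + 21) + 21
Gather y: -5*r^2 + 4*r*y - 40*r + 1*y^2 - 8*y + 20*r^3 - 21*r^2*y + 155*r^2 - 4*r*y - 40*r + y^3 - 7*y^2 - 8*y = 20*r^3 + 150*r^2 - 80*r + y^3 - 6*y^2 + y*(-21*r^2 - 16)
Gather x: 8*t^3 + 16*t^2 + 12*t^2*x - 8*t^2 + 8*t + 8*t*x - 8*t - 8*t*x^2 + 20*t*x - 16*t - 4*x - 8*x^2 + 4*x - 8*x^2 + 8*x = 8*t^3 + 8*t^2 - 16*t + x^2*(-8*t - 16) + x*(12*t^2 + 28*t + 8)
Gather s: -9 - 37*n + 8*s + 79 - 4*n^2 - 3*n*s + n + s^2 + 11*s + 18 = -4*n^2 - 36*n + s^2 + s*(19 - 3*n) + 88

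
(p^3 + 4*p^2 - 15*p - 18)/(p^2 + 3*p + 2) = (p^2 + 3*p - 18)/(p + 2)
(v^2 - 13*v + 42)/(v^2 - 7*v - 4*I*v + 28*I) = (v - 6)/(v - 4*I)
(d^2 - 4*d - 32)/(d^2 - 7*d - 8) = (d + 4)/(d + 1)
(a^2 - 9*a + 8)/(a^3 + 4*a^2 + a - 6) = (a - 8)/(a^2 + 5*a + 6)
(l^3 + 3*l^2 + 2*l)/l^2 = l + 3 + 2/l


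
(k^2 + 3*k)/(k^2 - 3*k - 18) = k/(k - 6)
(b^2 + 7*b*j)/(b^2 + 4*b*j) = (b + 7*j)/(b + 4*j)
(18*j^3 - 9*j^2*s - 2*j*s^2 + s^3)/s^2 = 18*j^3/s^2 - 9*j^2/s - 2*j + s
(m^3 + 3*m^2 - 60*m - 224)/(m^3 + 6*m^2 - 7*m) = (m^2 - 4*m - 32)/(m*(m - 1))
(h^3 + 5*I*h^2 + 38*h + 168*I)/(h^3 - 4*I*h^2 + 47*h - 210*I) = (h + 4*I)/(h - 5*I)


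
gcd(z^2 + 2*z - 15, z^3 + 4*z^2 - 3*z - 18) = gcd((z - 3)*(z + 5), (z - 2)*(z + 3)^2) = 1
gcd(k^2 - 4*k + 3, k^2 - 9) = k - 3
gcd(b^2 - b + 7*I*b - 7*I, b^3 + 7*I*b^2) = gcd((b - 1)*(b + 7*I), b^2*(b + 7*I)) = b + 7*I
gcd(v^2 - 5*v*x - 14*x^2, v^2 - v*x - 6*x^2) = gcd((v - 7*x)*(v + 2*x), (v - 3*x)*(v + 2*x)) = v + 2*x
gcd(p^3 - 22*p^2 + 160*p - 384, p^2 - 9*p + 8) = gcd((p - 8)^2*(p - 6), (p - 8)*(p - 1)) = p - 8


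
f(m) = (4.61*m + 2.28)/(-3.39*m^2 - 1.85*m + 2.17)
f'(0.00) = 3.02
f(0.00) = 1.05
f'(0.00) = 3.02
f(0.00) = 1.05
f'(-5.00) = 0.06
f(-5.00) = 0.28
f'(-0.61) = 2.56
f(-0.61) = -0.26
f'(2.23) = 0.36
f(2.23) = -0.67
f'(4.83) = 0.06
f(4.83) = -0.29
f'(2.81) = 0.20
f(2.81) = -0.51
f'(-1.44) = 5.06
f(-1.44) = 1.99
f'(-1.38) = 7.54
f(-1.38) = 2.36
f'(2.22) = 0.36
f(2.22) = -0.67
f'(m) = (4.61*m + 2.28)*(6.78*m + 1.85)/(-3.39*m^2 - 1.85*m + 2.17)^2 + 4.61/(-3.39*m^2 - 1.85*m + 2.17)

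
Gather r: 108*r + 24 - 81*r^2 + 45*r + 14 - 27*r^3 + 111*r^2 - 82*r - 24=-27*r^3 + 30*r^2 + 71*r + 14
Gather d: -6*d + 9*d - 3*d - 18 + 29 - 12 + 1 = 0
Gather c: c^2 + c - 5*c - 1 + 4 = c^2 - 4*c + 3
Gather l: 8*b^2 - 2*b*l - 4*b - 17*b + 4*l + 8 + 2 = 8*b^2 - 21*b + l*(4 - 2*b) + 10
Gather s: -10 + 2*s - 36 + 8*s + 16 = 10*s - 30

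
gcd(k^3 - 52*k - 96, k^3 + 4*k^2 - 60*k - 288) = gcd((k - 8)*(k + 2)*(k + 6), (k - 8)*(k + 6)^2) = k^2 - 2*k - 48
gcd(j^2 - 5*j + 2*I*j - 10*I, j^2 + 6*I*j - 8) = j + 2*I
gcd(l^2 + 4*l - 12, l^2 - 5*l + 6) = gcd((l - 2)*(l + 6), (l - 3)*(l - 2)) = l - 2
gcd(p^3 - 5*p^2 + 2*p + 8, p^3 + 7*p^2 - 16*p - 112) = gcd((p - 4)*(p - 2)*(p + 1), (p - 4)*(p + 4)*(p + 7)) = p - 4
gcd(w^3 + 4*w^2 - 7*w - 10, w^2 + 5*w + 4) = w + 1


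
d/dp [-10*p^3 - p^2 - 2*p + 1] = -30*p^2 - 2*p - 2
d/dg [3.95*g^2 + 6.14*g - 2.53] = 7.9*g + 6.14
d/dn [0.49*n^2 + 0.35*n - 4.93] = 0.98*n + 0.35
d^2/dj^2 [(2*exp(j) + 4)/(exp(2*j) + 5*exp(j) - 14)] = 2*(exp(4*j) + 3*exp(3*j) + 114*exp(2*j) + 232*exp(j) + 336)*exp(j)/(exp(6*j) + 15*exp(5*j) + 33*exp(4*j) - 295*exp(3*j) - 462*exp(2*j) + 2940*exp(j) - 2744)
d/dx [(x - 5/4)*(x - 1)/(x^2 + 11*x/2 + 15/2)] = (31*x^2 + 50*x - 95)/(4*x^4 + 44*x^3 + 181*x^2 + 330*x + 225)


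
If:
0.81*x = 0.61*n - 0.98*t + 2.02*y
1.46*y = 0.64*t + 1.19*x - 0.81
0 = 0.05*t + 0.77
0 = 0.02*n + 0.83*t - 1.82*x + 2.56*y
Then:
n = -181.13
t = -15.40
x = 131.70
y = 100.03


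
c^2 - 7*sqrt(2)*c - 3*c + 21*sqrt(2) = (c - 3)*(c - 7*sqrt(2))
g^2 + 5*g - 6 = (g - 1)*(g + 6)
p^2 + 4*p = p*(p + 4)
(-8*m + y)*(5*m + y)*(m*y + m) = -40*m^3*y - 40*m^3 - 3*m^2*y^2 - 3*m^2*y + m*y^3 + m*y^2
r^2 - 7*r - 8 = (r - 8)*(r + 1)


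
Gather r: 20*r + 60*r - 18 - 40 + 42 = 80*r - 16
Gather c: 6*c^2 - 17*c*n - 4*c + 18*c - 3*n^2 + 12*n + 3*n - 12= 6*c^2 + c*(14 - 17*n) - 3*n^2 + 15*n - 12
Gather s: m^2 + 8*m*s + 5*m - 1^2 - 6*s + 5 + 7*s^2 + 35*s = m^2 + 5*m + 7*s^2 + s*(8*m + 29) + 4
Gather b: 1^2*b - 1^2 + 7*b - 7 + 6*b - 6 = 14*b - 14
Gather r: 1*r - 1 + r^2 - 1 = r^2 + r - 2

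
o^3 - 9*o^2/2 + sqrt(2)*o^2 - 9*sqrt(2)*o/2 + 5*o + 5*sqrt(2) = (o - 5/2)*(o - 2)*(o + sqrt(2))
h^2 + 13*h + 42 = (h + 6)*(h + 7)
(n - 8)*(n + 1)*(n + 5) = n^3 - 2*n^2 - 43*n - 40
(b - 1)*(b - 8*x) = b^2 - 8*b*x - b + 8*x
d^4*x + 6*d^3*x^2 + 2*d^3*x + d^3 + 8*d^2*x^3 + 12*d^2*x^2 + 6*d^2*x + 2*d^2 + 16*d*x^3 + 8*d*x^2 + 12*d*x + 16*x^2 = (d + 2)*(d + 2*x)*(d + 4*x)*(d*x + 1)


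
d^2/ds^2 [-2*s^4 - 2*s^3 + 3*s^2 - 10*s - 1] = -24*s^2 - 12*s + 6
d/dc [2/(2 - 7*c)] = 14/(7*c - 2)^2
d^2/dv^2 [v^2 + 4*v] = 2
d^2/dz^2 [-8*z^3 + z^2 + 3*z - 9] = 2 - 48*z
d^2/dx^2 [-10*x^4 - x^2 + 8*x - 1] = -120*x^2 - 2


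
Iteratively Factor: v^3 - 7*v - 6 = (v + 1)*(v^2 - v - 6) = (v - 3)*(v + 1)*(v + 2)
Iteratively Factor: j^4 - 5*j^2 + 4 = (j - 1)*(j^3 + j^2 - 4*j - 4) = (j - 1)*(j + 2)*(j^2 - j - 2) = (j - 1)*(j + 1)*(j + 2)*(j - 2)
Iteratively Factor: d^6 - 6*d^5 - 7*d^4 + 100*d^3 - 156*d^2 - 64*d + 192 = (d + 4)*(d^5 - 10*d^4 + 33*d^3 - 32*d^2 - 28*d + 48) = (d - 2)*(d + 4)*(d^4 - 8*d^3 + 17*d^2 + 2*d - 24) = (d - 4)*(d - 2)*(d + 4)*(d^3 - 4*d^2 + d + 6) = (d - 4)*(d - 2)*(d + 1)*(d + 4)*(d^2 - 5*d + 6) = (d - 4)*(d - 3)*(d - 2)*(d + 1)*(d + 4)*(d - 2)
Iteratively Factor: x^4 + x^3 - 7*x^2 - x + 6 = (x + 3)*(x^3 - 2*x^2 - x + 2) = (x - 1)*(x + 3)*(x^2 - x - 2) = (x - 1)*(x + 1)*(x + 3)*(x - 2)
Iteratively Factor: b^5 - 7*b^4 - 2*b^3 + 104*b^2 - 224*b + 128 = (b - 4)*(b^4 - 3*b^3 - 14*b^2 + 48*b - 32) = (b - 4)*(b - 2)*(b^3 - b^2 - 16*b + 16) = (b - 4)*(b - 2)*(b + 4)*(b^2 - 5*b + 4) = (b - 4)*(b - 2)*(b - 1)*(b + 4)*(b - 4)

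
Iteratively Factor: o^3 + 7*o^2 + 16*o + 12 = (o + 2)*(o^2 + 5*o + 6) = (o + 2)^2*(o + 3)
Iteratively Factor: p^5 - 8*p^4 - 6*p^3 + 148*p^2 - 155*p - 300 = (p + 1)*(p^4 - 9*p^3 + 3*p^2 + 145*p - 300) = (p - 5)*(p + 1)*(p^3 - 4*p^2 - 17*p + 60) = (p - 5)^2*(p + 1)*(p^2 + p - 12) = (p - 5)^2*(p + 1)*(p + 4)*(p - 3)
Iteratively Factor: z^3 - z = (z - 1)*(z^2 + z) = (z - 1)*(z + 1)*(z)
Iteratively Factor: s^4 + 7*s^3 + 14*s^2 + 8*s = (s + 2)*(s^3 + 5*s^2 + 4*s) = (s + 2)*(s + 4)*(s^2 + s) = (s + 1)*(s + 2)*(s + 4)*(s)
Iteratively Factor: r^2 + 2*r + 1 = (r + 1)*(r + 1)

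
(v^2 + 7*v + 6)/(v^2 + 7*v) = (v^2 + 7*v + 6)/(v*(v + 7))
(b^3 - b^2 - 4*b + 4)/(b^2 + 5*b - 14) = (b^2 + b - 2)/(b + 7)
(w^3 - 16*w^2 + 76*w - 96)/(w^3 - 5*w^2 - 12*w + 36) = (w - 8)/(w + 3)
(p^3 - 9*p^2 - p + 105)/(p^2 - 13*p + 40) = (p^2 - 4*p - 21)/(p - 8)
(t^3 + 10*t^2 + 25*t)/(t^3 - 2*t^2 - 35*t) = (t + 5)/(t - 7)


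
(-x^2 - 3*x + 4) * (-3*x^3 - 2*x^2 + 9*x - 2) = 3*x^5 + 11*x^4 - 15*x^3 - 33*x^2 + 42*x - 8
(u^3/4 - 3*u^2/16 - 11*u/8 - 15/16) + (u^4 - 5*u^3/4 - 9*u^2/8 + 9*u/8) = u^4 - u^3 - 21*u^2/16 - u/4 - 15/16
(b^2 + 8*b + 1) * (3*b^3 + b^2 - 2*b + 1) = 3*b^5 + 25*b^4 + 9*b^3 - 14*b^2 + 6*b + 1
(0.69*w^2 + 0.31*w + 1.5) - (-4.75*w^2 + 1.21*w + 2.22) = 5.44*w^2 - 0.9*w - 0.72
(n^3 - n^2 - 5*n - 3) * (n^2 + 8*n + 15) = n^5 + 7*n^4 + 2*n^3 - 58*n^2 - 99*n - 45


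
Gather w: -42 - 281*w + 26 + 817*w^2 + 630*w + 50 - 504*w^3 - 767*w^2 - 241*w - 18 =-504*w^3 + 50*w^2 + 108*w + 16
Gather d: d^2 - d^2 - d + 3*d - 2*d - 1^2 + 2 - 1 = 0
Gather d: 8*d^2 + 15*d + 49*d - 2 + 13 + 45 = 8*d^2 + 64*d + 56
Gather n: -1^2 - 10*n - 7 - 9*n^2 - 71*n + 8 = -9*n^2 - 81*n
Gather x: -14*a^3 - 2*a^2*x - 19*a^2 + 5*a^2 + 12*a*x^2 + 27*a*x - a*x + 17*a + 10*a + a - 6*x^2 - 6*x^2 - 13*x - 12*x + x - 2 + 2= -14*a^3 - 14*a^2 + 28*a + x^2*(12*a - 12) + x*(-2*a^2 + 26*a - 24)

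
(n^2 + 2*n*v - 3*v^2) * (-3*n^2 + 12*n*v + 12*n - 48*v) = -3*n^4 + 6*n^3*v + 12*n^3 + 33*n^2*v^2 - 24*n^2*v - 36*n*v^3 - 132*n*v^2 + 144*v^3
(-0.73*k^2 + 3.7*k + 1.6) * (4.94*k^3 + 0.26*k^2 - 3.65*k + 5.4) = -3.6062*k^5 + 18.0882*k^4 + 11.5305*k^3 - 17.031*k^2 + 14.14*k + 8.64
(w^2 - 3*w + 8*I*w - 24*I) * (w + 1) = w^3 - 2*w^2 + 8*I*w^2 - 3*w - 16*I*w - 24*I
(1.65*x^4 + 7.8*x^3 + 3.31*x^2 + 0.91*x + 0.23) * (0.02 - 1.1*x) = -1.815*x^5 - 8.547*x^4 - 3.485*x^3 - 0.9348*x^2 - 0.2348*x + 0.0046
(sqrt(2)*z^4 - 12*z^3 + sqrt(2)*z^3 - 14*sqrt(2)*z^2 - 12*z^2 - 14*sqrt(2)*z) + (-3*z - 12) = sqrt(2)*z^4 - 12*z^3 + sqrt(2)*z^3 - 14*sqrt(2)*z^2 - 12*z^2 - 14*sqrt(2)*z - 3*z - 12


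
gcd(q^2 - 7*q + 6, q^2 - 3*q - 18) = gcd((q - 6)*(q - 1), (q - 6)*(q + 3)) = q - 6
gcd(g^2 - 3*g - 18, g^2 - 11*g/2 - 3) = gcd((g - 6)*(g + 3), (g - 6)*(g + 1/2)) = g - 6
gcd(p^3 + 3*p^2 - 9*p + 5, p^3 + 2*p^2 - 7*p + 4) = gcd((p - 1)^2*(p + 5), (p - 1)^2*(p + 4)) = p^2 - 2*p + 1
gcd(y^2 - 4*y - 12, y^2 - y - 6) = y + 2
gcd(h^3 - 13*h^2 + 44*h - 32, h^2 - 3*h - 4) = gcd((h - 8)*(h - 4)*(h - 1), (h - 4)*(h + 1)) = h - 4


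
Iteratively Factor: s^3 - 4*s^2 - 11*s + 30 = (s - 5)*(s^2 + s - 6) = (s - 5)*(s + 3)*(s - 2)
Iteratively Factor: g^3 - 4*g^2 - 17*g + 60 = (g - 3)*(g^2 - g - 20) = (g - 5)*(g - 3)*(g + 4)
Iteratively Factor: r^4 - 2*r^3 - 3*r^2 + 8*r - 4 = (r - 1)*(r^3 - r^2 - 4*r + 4) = (r - 1)^2*(r^2 - 4) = (r - 2)*(r - 1)^2*(r + 2)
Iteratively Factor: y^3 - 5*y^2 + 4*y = (y - 4)*(y^2 - y) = (y - 4)*(y - 1)*(y)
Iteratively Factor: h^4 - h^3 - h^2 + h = (h + 1)*(h^3 - 2*h^2 + h) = (h - 1)*(h + 1)*(h^2 - h) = h*(h - 1)*(h + 1)*(h - 1)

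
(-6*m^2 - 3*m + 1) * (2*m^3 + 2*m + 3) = -12*m^5 - 6*m^4 - 10*m^3 - 24*m^2 - 7*m + 3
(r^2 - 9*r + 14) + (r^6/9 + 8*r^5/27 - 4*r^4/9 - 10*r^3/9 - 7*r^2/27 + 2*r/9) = r^6/9 + 8*r^5/27 - 4*r^4/9 - 10*r^3/9 + 20*r^2/27 - 79*r/9 + 14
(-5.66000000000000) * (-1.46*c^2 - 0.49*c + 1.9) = 8.2636*c^2 + 2.7734*c - 10.754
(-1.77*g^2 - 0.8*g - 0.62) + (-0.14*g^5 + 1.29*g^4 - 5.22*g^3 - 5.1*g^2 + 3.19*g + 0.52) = -0.14*g^5 + 1.29*g^4 - 5.22*g^3 - 6.87*g^2 + 2.39*g - 0.1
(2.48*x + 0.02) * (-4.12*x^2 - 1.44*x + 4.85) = -10.2176*x^3 - 3.6536*x^2 + 11.9992*x + 0.097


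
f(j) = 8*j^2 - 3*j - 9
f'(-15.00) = -243.00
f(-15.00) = 1836.00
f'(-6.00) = -99.00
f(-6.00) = 297.00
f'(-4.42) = -73.72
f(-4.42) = 160.55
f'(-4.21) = -70.36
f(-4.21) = 145.42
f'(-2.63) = -45.08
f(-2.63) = 54.23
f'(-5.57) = -92.12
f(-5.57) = 255.91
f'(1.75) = 25.00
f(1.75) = 10.25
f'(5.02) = 77.32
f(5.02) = 177.54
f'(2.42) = 35.72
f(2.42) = 30.59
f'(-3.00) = -51.00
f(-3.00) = 72.00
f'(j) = 16*j - 3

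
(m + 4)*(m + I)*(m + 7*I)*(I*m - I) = I*m^4 - 8*m^3 + 3*I*m^3 - 24*m^2 - 11*I*m^2 + 32*m - 21*I*m + 28*I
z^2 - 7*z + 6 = (z - 6)*(z - 1)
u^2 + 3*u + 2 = (u + 1)*(u + 2)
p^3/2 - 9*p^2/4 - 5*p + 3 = (p/2 + 1)*(p - 6)*(p - 1/2)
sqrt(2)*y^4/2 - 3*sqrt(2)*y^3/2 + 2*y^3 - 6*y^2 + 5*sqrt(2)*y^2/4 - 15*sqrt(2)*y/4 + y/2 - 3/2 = (y - 3)*(y + sqrt(2)/2)*(y + sqrt(2))*(sqrt(2)*y/2 + 1/2)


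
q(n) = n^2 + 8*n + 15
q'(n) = 2*n + 8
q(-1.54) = 5.05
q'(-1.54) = 4.92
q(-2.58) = 1.02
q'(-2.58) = 2.84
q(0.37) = 18.10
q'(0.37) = 8.74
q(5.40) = 87.36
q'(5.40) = 18.80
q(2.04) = 35.48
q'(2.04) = 12.08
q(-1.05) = 7.70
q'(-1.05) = 5.90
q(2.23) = 37.81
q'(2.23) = 12.46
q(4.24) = 66.90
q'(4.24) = 16.48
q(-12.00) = 63.00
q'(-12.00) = -16.00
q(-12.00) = 63.00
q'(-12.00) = -16.00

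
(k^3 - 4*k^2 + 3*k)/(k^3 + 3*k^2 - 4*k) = (k - 3)/(k + 4)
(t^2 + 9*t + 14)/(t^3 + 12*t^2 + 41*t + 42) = 1/(t + 3)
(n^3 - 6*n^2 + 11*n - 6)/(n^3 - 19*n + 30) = (n - 1)/(n + 5)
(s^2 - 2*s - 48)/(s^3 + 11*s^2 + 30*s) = (s - 8)/(s*(s + 5))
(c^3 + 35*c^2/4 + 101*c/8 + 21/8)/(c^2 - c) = (8*c^3 + 70*c^2 + 101*c + 21)/(8*c*(c - 1))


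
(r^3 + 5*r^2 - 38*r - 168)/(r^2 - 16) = (r^2 + r - 42)/(r - 4)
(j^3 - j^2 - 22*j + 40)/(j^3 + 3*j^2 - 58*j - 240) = (j^2 - 6*j + 8)/(j^2 - 2*j - 48)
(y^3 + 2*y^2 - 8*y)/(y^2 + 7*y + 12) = y*(y - 2)/(y + 3)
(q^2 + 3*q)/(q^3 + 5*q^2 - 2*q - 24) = q/(q^2 + 2*q - 8)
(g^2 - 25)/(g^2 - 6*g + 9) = (g^2 - 25)/(g^2 - 6*g + 9)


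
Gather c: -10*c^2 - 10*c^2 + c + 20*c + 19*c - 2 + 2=-20*c^2 + 40*c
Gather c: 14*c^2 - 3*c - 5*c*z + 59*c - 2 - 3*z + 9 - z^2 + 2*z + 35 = 14*c^2 + c*(56 - 5*z) - z^2 - z + 42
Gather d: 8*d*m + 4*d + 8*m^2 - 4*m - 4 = d*(8*m + 4) + 8*m^2 - 4*m - 4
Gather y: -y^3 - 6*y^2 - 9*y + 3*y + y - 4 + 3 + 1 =-y^3 - 6*y^2 - 5*y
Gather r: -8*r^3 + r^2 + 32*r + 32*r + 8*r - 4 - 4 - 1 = -8*r^3 + r^2 + 72*r - 9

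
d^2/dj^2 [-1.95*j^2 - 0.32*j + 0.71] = -3.90000000000000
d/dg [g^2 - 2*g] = 2*g - 2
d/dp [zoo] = 0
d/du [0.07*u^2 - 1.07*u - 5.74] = 0.14*u - 1.07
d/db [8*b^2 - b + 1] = 16*b - 1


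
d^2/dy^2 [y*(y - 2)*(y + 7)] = 6*y + 10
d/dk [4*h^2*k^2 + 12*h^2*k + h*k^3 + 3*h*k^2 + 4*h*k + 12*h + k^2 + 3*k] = 8*h^2*k + 12*h^2 + 3*h*k^2 + 6*h*k + 4*h + 2*k + 3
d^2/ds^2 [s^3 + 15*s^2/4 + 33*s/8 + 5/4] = 6*s + 15/2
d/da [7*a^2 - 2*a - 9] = 14*a - 2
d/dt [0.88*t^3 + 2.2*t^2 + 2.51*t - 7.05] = 2.64*t^2 + 4.4*t + 2.51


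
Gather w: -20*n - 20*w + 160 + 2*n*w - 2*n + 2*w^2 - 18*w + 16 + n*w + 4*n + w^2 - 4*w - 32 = -18*n + 3*w^2 + w*(3*n - 42) + 144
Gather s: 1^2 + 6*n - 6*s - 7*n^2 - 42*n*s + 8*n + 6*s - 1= -7*n^2 - 42*n*s + 14*n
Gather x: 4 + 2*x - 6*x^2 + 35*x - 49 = -6*x^2 + 37*x - 45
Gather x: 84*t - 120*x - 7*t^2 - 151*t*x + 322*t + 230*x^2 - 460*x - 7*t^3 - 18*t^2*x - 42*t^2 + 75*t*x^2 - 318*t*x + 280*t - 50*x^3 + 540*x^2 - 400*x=-7*t^3 - 49*t^2 + 686*t - 50*x^3 + x^2*(75*t + 770) + x*(-18*t^2 - 469*t - 980)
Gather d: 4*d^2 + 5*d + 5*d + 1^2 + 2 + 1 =4*d^2 + 10*d + 4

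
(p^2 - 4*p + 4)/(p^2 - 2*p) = (p - 2)/p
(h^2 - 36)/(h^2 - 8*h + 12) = (h + 6)/(h - 2)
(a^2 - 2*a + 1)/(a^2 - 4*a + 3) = (a - 1)/(a - 3)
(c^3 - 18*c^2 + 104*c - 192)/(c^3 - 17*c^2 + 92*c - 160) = (c - 6)/(c - 5)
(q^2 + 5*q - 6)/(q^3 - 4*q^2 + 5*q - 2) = (q + 6)/(q^2 - 3*q + 2)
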